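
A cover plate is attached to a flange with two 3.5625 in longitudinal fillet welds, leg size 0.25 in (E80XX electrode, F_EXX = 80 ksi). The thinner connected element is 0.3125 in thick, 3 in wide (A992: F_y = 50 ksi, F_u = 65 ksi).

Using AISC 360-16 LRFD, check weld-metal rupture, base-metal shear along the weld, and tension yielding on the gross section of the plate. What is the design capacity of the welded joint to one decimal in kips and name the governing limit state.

42.2 kips (gross-section yield governs)

Weld metal: throat = 0.707×0.25 = 0.17675 in, L = 2×3.5625 = 7.125 in. φR_n = 0.75 × 0.6 × 80 × 0.17675 × 7.125 = 45.3 kips.
Base metal shear (0.3125 in plate): yield φR_n = 1.0×0.6×50×0.3125×7.125 = 66.8 kips; rupture φR_n = 0.75×0.6×65×0.3125×7.125 = 65.1 kips; take 65.1 kips (rupture).
Tension yield (gross): A_g = 3×0.3125 = 0.9375 in². φR_n = 0.90 × 50 × 0.9375 = 42.2 kips.
Governing: min(45.3, 65.1, 42.2) = 42.2 kips → gross-section yield.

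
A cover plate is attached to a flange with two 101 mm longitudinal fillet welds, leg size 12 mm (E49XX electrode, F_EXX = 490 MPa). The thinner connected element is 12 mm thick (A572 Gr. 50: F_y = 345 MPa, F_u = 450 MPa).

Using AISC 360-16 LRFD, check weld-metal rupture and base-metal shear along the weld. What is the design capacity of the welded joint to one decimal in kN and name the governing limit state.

377.9 kN (weld metal governs)

Weld metal: throat = 0.707×12 = 8.484 mm, L = 2×101 = 202 mm. φR_n = 0.75 × 0.6 × 490 × 8.484 × 202 = 377.9 kN.
Base metal shear (12 mm plate): yield φR_n = 1.0×0.6×345×12×202 = 501.8 kN; rupture φR_n = 0.75×0.6×450×12×202 = 490.9 kN; take 490.9 kN (rupture).
Governing: min(377.9, 490.9) = 377.9 kN → weld metal.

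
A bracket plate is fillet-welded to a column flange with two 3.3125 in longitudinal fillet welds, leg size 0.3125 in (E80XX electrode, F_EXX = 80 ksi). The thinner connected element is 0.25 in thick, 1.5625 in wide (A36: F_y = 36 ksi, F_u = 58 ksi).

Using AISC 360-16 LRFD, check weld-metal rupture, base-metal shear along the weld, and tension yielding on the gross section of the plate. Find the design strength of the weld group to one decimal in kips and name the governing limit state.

Weld metal: throat = 0.707×0.3125 = 0.22094 in, L = 2×3.3125 = 6.625 in. φR_n = 0.75 × 0.6 × 80 × 0.22094 × 6.625 = 52.7 kips.
Base metal shear (0.25 in plate): yield φR_n = 1.0×0.6×36×0.25×6.625 = 35.8 kips; rupture φR_n = 0.75×0.6×58×0.25×6.625 = 43.2 kips; take 35.8 kips (yield).
Tension yield (gross): A_g = 1.5625×0.25 = 0.39063 in². φR_n = 0.90 × 36 × 0.39063 = 12.7 kips.
Governing: min(52.7, 35.8, 12.7) = 12.7 kips → gross-section yield.

12.7 kips (gross-section yield governs)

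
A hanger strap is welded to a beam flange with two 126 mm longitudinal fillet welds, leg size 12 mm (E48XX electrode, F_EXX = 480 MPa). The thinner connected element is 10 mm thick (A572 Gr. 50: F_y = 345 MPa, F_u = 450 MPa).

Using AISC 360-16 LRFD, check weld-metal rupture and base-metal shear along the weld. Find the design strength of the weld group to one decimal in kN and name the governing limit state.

461.8 kN (weld metal governs)

Weld metal: throat = 0.707×12 = 8.484 mm, L = 2×126 = 252 mm. φR_n = 0.75 × 0.6 × 480 × 8.484 × 252 = 461.8 kN.
Base metal shear (10 mm plate): yield φR_n = 1.0×0.6×345×10×252 = 521.6 kN; rupture φR_n = 0.75×0.6×450×10×252 = 510.3 kN; take 510.3 kN (rupture).
Governing: min(461.8, 510.3) = 461.8 kN → weld metal.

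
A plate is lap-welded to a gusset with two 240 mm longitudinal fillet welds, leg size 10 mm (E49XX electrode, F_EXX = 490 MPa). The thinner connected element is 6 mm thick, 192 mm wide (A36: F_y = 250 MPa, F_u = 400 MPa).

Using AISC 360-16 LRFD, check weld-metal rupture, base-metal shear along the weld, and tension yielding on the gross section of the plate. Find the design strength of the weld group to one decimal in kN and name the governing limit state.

Weld metal: throat = 0.707×10 = 7.07 mm, L = 2×240 = 480 mm. φR_n = 0.75 × 0.6 × 490 × 7.07 × 480 = 748.3 kN.
Base metal shear (6 mm plate): yield φR_n = 1.0×0.6×250×6×480 = 432.0 kN; rupture φR_n = 0.75×0.6×400×6×480 = 518.4 kN; take 432.0 kN (yield).
Tension yield (gross): A_g = 192×6 = 1152 mm². φR_n = 0.90 × 250 × 1152 = 259.2 kN.
Governing: min(748.3, 432.0, 259.2) = 259.2 kN → gross-section yield.

259.2 kN (gross-section yield governs)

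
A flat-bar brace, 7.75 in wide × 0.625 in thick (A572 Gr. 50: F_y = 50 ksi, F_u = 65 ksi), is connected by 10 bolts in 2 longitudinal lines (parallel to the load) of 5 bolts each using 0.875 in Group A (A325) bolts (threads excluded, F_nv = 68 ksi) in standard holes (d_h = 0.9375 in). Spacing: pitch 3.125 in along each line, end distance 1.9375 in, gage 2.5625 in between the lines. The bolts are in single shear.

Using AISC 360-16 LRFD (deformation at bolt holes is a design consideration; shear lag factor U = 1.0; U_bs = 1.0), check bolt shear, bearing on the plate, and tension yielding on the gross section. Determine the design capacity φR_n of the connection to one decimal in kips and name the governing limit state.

Bolt shear: A_b = π(0.875)²/4 = 0.60132 in². φR_n = 0.75 × 68 × 0.60132 × 10 × 1 = 306.7 kips.
Bearing (0.625 in plate, F_u = 65 ksi): end bolts L_c = 1.9375 − 0.9375/2 = 1.46875, R_n = min(1.2×1.46875×0.625×65, 2.4×0.875×0.625×65) = 71.602 kips/bolt; interior L_c = 3.125 − 0.9375 = 2.1875, R_n = 85.313 kips/bolt. φR_n = 0.75 × (2×71.602 + 8×85.313) = 619.3 kips.
Tension yield (gross): A_g = 7.75×0.625 = 4.8438 in². φR_n = 0.90 × 50 × 4.8438 = 218.0 kips.
Governing: min(306.7, 619.3, 218.0) = 218.0 kips → gross-section yield.

218.0 kips (gross-section yield governs)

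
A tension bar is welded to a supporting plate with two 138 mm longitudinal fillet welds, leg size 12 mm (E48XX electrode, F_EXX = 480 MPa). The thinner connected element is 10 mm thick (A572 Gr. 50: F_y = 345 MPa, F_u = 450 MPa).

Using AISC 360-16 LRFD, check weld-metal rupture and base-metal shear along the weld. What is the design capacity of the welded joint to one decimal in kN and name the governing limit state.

Weld metal: throat = 0.707×12 = 8.484 mm, L = 2×138 = 276 mm. φR_n = 0.75 × 0.6 × 480 × 8.484 × 276 = 505.8 kN.
Base metal shear (10 mm plate): yield φR_n = 1.0×0.6×345×10×276 = 571.3 kN; rupture φR_n = 0.75×0.6×450×10×276 = 558.9 kN; take 558.9 kN (rupture).
Governing: min(505.8, 558.9) = 505.8 kN → weld metal.

505.8 kN (weld metal governs)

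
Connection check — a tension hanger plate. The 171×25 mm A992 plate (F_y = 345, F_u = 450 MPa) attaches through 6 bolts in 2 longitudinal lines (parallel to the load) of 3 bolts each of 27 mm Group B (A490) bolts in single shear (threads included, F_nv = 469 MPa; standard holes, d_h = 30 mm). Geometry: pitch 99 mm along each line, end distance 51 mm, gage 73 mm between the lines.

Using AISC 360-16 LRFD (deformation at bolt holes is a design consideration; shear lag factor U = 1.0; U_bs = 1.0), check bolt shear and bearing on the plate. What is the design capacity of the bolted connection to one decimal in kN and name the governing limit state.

Bolt shear: A_b = π(27)²/4 = 572.56 mm². φR_n = 0.75 × 469 × 572.56 × 6 × 1 = 1208.4 kN.
Bearing (25 mm plate, F_u = 450 MPa): end bolts L_c = 51 − 30/2 = 36, R_n = min(1.2×36×25×450, 2.4×27×25×450) = 486 kN/bolt; interior L_c = 99 − 30 = 69, R_n = 729 kN/bolt. φR_n = 0.75 × (2×486 + 4×729) = 2916.0 kN.
Governing: min(1208.4, 2916.0) = 1208.4 kN → bolt shear.

1208.4 kN (bolt shear governs)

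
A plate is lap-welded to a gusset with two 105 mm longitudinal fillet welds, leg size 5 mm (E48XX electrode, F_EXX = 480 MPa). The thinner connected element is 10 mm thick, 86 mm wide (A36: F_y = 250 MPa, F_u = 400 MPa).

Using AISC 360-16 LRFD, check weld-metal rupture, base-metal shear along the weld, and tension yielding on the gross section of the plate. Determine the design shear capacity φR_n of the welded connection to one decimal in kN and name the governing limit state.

160.3 kN (weld metal governs)

Weld metal: throat = 0.707×5 = 3.535 mm, L = 2×105 = 210 mm. φR_n = 0.75 × 0.6 × 480 × 3.535 × 210 = 160.3 kN.
Base metal shear (10 mm plate): yield φR_n = 1.0×0.6×250×10×210 = 315.0 kN; rupture φR_n = 0.75×0.6×400×10×210 = 378.0 kN; take 315.0 kN (yield).
Tension yield (gross): A_g = 86×10 = 860 mm². φR_n = 0.90 × 250 × 860 = 193.5 kN.
Governing: min(160.3, 315.0, 193.5) = 160.3 kN → weld metal.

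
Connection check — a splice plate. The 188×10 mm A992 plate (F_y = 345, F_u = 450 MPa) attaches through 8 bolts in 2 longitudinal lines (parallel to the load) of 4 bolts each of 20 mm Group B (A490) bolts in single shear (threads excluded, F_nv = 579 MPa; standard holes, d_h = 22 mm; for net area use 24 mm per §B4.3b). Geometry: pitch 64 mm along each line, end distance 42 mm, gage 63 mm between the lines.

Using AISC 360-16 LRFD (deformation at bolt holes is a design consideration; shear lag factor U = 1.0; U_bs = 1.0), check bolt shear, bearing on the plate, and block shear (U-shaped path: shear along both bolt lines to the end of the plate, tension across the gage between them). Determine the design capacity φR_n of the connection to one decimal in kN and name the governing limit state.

Bolt shear: A_b = π(20)²/4 = 314.16 mm². φR_n = 0.75 × 579 × 314.16 × 8 × 1 = 1091.4 kN.
Bearing (10 mm plate, F_u = 450 MPa): end bolts L_c = 42 − 22/2 = 31, R_n = min(1.2×31×10×450, 2.4×20×10×450) = 167.4 kN/bolt; interior L_c = 64 − 22 = 42, R_n = 216 kN/bolt. φR_n = 0.75 × (2×167.4 + 6×216) = 1223.1 kN.
Block shear: shear path 2×[42+3×64] = 2×234 mm, A_gv = 4680, A_nv = 2×(234 − 3.5×24)×10 = 3000 mm²; tension across gage: (63 − 1×24)×10 = 390 mm². R_n = min(0.6×450×3000, 0.6×345×4680) + 1.0×450×390 = min(810, 968.76) + 175.5 = 985.5 kN. φR_n = 0.75 × 985.5 = 739.1 kN.
Governing: min(1091.4, 1223.1, 739.1) = 739.1 kN → block shear.

739.1 kN (block shear governs)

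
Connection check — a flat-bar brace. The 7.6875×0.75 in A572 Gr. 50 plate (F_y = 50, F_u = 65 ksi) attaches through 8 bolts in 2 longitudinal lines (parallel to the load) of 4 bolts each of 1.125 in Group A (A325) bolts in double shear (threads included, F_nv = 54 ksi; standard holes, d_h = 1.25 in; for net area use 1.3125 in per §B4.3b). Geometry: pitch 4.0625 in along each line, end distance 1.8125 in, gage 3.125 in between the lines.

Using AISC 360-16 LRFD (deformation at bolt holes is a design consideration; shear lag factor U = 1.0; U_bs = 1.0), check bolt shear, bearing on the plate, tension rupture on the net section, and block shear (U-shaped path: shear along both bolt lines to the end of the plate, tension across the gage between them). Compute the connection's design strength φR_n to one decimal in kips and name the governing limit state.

185.1 kips (net-section rupture governs)

Bolt shear: A_b = π(1.125)²/4 = 0.99402 in². φR_n = 0.75 × 54 × 0.99402 × 8 × 2 = 644.1 kips.
Bearing (0.75 in plate, F_u = 65 ksi): end bolts L_c = 1.8125 − 1.25/2 = 1.1875, R_n = min(1.2×1.1875×0.75×65, 2.4×1.125×0.75×65) = 69.469 kips/bolt; interior L_c = 4.0625 − 1.25 = 2.8125, R_n = 131.63 kips/bolt. φR_n = 0.75 × (2×69.469 + 6×131.63) = 696.5 kips.
Tension rupture (net): A_n = (7.6875 − 2×1.3125)×0.75 = 3.7969 in² (U = 1.0, A_e = A_n). φR_n = 0.75 × 65 × 3.7969 = 185.1 kips.
Block shear: shear path 2×[1.8125+3×4.0625] = 2×14 in, A_gv = 21, A_nv = 2×(14 − 3.5×1.3125)×0.75 = 14.109 in²; tension across gage: (3.125 − 1×1.3125)×0.75 = 1.3594 in². R_n = min(0.6×65×14.109, 0.6×50×21) + 1.0×65×1.3594 = min(550.25, 630) + 88.361 = 638.61 kips. φR_n = 0.75 × 638.61 = 479.0 kips.
Governing: min(644.1, 696.5, 185.1, 479.0) = 185.1 kips → net-section rupture.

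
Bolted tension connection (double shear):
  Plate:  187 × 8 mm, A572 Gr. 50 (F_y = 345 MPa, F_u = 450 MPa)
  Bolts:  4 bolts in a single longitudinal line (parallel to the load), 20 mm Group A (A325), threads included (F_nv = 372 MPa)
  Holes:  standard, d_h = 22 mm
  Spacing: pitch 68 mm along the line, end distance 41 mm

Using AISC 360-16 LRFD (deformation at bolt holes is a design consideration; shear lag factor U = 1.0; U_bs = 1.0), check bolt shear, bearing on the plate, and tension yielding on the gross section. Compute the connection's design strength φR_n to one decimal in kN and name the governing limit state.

464.5 kN (gross-section yield governs)

Bolt shear: A_b = π(20)²/4 = 314.16 mm². φR_n = 0.75 × 372 × 314.16 × 4 × 2 = 701.2 kN.
Bearing (8 mm plate, F_u = 450 MPa): end bolts L_c = 41 − 22/2 = 30, R_n = min(1.2×30×8×450, 2.4×20×8×450) = 129.6 kN/bolt; interior L_c = 68 − 22 = 46, R_n = 172.8 kN/bolt. φR_n = 0.75 × (1×129.6 + 3×172.8) = 486.0 kN.
Tension yield (gross): A_g = 187×8 = 1496 mm². φR_n = 0.90 × 345 × 1496 = 464.5 kN.
Governing: min(701.2, 486.0, 464.5) = 464.5 kN → gross-section yield.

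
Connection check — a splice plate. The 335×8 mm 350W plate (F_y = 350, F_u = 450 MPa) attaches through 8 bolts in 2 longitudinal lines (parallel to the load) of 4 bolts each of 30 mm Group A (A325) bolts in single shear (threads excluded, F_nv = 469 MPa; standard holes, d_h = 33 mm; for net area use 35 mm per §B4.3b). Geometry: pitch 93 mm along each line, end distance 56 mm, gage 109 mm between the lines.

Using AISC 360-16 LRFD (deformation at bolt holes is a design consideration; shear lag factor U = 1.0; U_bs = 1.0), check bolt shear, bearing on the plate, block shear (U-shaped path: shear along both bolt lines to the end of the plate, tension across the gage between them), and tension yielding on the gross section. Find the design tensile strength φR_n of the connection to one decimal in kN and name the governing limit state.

844.2 kN (gross-section yield governs)

Bolt shear: A_b = π(30)²/4 = 706.86 mm². φR_n = 0.75 × 469 × 706.86 × 8 × 1 = 1989.1 kN.
Bearing (8 mm plate, F_u = 450 MPa): end bolts L_c = 56 − 33/2 = 39.5, R_n = min(1.2×39.5×8×450, 2.4×30×8×450) = 170.64 kN/bolt; interior L_c = 93 − 33 = 60, R_n = 259.2 kN/bolt. φR_n = 0.75 × (2×170.64 + 6×259.2) = 1422.4 kN.
Block shear: shear path 2×[56+3×93] = 2×335 mm, A_gv = 5360, A_nv = 2×(335 − 3.5×35)×8 = 3400 mm²; tension across gage: (109 − 1×35)×8 = 592 mm². R_n = min(0.6×450×3400, 0.6×350×5360) + 1.0×450×592 = min(918, 1125.6) + 266.4 = 1184.4 kN. φR_n = 0.75 × 1184.4 = 888.3 kN.
Tension yield (gross): A_g = 335×8 = 2680 mm². φR_n = 0.90 × 350 × 2680 = 844.2 kN.
Governing: min(1989.1, 1422.4, 888.3, 844.2) = 844.2 kN → gross-section yield.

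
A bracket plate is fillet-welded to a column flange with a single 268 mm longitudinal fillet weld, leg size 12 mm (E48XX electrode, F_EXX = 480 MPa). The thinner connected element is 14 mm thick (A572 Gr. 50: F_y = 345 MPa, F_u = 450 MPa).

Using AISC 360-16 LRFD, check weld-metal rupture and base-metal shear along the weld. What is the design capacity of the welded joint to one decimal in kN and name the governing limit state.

Weld metal: throat = 0.707×12 = 8.484 mm, L = 268 mm. φR_n = 0.75 × 0.6 × 480 × 8.484 × 268 = 491.1 kN.
Base metal shear (14 mm plate): yield φR_n = 1.0×0.6×345×14×268 = 776.7 kN; rupture φR_n = 0.75×0.6×450×14×268 = 759.8 kN; take 759.8 kN (rupture).
Governing: min(491.1, 759.8) = 491.1 kN → weld metal.

491.1 kN (weld metal governs)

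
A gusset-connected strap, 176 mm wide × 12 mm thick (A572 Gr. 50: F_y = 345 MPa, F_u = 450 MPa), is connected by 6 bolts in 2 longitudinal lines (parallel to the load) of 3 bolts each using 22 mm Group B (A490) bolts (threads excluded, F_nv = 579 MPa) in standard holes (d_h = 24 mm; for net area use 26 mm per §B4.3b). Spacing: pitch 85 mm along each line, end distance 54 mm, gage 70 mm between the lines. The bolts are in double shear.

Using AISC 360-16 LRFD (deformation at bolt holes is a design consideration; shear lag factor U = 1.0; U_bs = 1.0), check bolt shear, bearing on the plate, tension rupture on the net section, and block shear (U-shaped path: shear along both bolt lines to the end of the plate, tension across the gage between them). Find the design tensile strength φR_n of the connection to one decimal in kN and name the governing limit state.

Bolt shear: A_b = π(22)²/4 = 380.13 mm². φR_n = 0.75 × 579 × 380.13 × 6 × 2 = 1980.9 kN.
Bearing (12 mm plate, F_u = 450 MPa): end bolts L_c = 54 − 24/2 = 42, R_n = min(1.2×42×12×450, 2.4×22×12×450) = 272.16 kN/bolt; interior L_c = 85 − 24 = 61, R_n = 285.12 kN/bolt. φR_n = 0.75 × (2×272.16 + 4×285.12) = 1263.6 kN.
Tension rupture (net): A_n = (176 − 2×26)×12 = 1488 mm² (U = 1.0, A_e = A_n). φR_n = 0.75 × 450 × 1488 = 502.2 kN.
Block shear: shear path 2×[54+2×85] = 2×224 mm, A_gv = 5376, A_nv = 2×(224 − 2.5×26)×12 = 3816 mm²; tension across gage: (70 − 1×26)×12 = 528 mm². R_n = min(0.6×450×3816, 0.6×345×5376) + 1.0×450×528 = min(1030.3, 1112.8) + 237.6 = 1267.9 kN. φR_n = 0.75 × 1267.9 = 950.9 kN.
Governing: min(1980.9, 1263.6, 502.2, 950.9) = 502.2 kN → net-section rupture.

502.2 kN (net-section rupture governs)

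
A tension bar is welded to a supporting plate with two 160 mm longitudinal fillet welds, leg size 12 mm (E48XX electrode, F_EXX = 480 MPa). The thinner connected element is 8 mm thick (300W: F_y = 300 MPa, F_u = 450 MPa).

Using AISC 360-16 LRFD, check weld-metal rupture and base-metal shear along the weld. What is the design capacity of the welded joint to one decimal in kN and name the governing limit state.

460.8 kN (base-metal shear governs)

Weld metal: throat = 0.707×12 = 8.484 mm, L = 2×160 = 320 mm. φR_n = 0.75 × 0.6 × 480 × 8.484 × 320 = 586.4 kN.
Base metal shear (8 mm plate): yield φR_n = 1.0×0.6×300×8×320 = 460.8 kN; rupture φR_n = 0.75×0.6×450×8×320 = 518.4 kN; take 460.8 kN (yield).
Governing: min(586.4, 460.8) = 460.8 kN → base-metal shear.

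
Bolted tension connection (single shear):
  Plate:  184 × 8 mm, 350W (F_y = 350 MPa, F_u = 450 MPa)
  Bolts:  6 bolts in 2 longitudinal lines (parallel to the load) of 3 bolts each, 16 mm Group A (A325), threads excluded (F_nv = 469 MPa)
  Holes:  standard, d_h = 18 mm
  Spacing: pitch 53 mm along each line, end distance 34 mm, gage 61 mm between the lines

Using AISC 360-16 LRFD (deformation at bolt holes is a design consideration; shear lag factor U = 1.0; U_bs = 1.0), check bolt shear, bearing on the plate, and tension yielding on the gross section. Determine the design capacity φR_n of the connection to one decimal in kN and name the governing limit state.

424.3 kN (bolt shear governs)

Bolt shear: A_b = π(16)²/4 = 201.06 mm². φR_n = 0.75 × 469 × 201.06 × 6 × 1 = 424.3 kN.
Bearing (8 mm plate, F_u = 450 MPa): end bolts L_c = 34 − 18/2 = 25, R_n = min(1.2×25×8×450, 2.4×16×8×450) = 108 kN/bolt; interior L_c = 53 − 18 = 35, R_n = 138.24 kN/bolt. φR_n = 0.75 × (2×108 + 4×138.24) = 576.7 kN.
Tension yield (gross): A_g = 184×8 = 1472 mm². φR_n = 0.90 × 350 × 1472 = 463.7 kN.
Governing: min(424.3, 576.7, 463.7) = 424.3 kN → bolt shear.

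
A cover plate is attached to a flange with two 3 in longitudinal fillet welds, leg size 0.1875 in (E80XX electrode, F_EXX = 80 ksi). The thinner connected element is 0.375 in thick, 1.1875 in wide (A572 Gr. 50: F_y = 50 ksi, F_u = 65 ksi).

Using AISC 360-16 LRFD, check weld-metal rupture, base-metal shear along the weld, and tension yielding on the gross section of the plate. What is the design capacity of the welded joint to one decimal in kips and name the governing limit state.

20.0 kips (gross-section yield governs)

Weld metal: throat = 0.707×0.1875 = 0.13256 in, L = 2×3 = 6 in. φR_n = 0.75 × 0.6 × 80 × 0.13256 × 6 = 28.6 kips.
Base metal shear (0.375 in plate): yield φR_n = 1.0×0.6×50×0.375×6 = 67.5 kips; rupture φR_n = 0.75×0.6×65×0.375×6 = 65.8 kips; take 65.8 kips (rupture).
Tension yield (gross): A_g = 1.1875×0.375 = 0.44531 in². φR_n = 0.90 × 50 × 0.44531 = 20.0 kips.
Governing: min(28.6, 65.8, 20.0) = 20.0 kips → gross-section yield.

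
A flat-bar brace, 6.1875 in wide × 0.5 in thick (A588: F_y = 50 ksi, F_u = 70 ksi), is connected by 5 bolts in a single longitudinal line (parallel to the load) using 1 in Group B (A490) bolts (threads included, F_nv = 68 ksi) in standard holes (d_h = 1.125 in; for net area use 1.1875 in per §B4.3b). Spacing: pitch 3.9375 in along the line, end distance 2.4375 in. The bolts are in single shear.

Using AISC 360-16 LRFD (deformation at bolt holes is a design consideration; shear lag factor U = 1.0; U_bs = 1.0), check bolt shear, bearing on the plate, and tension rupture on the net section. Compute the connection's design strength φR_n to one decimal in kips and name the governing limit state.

Bolt shear: A_b = π(1)²/4 = 0.7854 in². φR_n = 0.75 × 68 × 0.7854 × 5 × 1 = 200.3 kips.
Bearing (0.5 in plate, F_u = 70 ksi): end bolts L_c = 2.4375 − 1.125/2 = 1.875, R_n = min(1.2×1.875×0.5×70, 2.4×1×0.5×70) = 78.75 kips/bolt; interior L_c = 3.9375 − 1.125 = 2.8125, R_n = 84 kips/bolt. φR_n = 0.75 × (1×78.75 + 4×84) = 311.1 kips.
Tension rupture (net): A_n = (6.1875 − 1×1.1875)×0.5 = 2.5 in² (U = 1.0, A_e = A_n). φR_n = 0.75 × 70 × 2.5 = 131.3 kips.
Governing: min(200.3, 311.1, 131.3) = 131.3 kips → net-section rupture.

131.3 kips (net-section rupture governs)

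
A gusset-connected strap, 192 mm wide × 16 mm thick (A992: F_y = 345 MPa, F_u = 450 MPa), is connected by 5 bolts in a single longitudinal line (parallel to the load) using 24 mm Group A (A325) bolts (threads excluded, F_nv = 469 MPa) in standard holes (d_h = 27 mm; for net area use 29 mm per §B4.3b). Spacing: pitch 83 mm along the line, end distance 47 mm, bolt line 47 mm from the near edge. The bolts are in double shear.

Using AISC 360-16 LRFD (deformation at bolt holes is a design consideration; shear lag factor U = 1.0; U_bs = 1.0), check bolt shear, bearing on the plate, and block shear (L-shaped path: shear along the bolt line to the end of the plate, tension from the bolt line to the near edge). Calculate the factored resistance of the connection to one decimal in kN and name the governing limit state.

980.6 kN (block shear governs)

Bolt shear: A_b = π(24)²/4 = 452.39 mm². φR_n = 0.75 × 469 × 452.39 × 5 × 2 = 1591.3 kN.
Bearing (16 mm plate, F_u = 450 MPa): end bolts L_c = 47 − 27/2 = 33.5, R_n = min(1.2×33.5×16×450, 2.4×24×16×450) = 289.44 kN/bolt; interior L_c = 83 − 27 = 56, R_n = 414.72 kN/bolt. φR_n = 0.75 × (1×289.44 + 4×414.72) = 1461.2 kN.
Block shear: shear path 1×[47+4×83] = 1×379 mm, A_gv = 6064, A_nv = 1×(379 − 4.5×29)×16 = 3976 mm²; tension to near edge: (47 − 0.5×29)×16 = 520 mm². R_n = min(0.6×450×3976, 0.6×345×6064) + 1.0×450×520 = min(1073.5, 1255.2) + 234 = 1307.5 kN. φR_n = 0.75 × 1307.5 = 980.6 kN.
Governing: min(1591.3, 1461.2, 980.6) = 980.6 kN → block shear.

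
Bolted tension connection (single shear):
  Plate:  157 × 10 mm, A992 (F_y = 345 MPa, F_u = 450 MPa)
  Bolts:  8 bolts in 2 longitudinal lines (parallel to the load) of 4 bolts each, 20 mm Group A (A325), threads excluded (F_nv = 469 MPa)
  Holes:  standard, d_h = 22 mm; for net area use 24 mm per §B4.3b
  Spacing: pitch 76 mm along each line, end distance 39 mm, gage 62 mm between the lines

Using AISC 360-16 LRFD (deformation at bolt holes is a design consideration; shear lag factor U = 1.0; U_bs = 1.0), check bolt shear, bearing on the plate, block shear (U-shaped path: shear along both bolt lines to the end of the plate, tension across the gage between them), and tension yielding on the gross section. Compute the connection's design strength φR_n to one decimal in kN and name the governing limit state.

487.5 kN (gross-section yield governs)

Bolt shear: A_b = π(20)²/4 = 314.16 mm². φR_n = 0.75 × 469 × 314.16 × 8 × 1 = 884.0 kN.
Bearing (10 mm plate, F_u = 450 MPa): end bolts L_c = 39 − 22/2 = 28, R_n = min(1.2×28×10×450, 2.4×20×10×450) = 151.2 kN/bolt; interior L_c = 76 − 22 = 54, R_n = 216 kN/bolt. φR_n = 0.75 × (2×151.2 + 6×216) = 1198.8 kN.
Block shear: shear path 2×[39+3×76] = 2×267 mm, A_gv = 5340, A_nv = 2×(267 − 3.5×24)×10 = 3660 mm²; tension across gage: (62 − 1×24)×10 = 380 mm². R_n = min(0.6×450×3660, 0.6×345×5340) + 1.0×450×380 = min(988.2, 1105.4) + 171 = 1159.2 kN. φR_n = 0.75 × 1159.2 = 869.4 kN.
Tension yield (gross): A_g = 157×10 = 1570 mm². φR_n = 0.90 × 345 × 1570 = 487.5 kN.
Governing: min(884.0, 1198.8, 869.4, 487.5) = 487.5 kN → gross-section yield.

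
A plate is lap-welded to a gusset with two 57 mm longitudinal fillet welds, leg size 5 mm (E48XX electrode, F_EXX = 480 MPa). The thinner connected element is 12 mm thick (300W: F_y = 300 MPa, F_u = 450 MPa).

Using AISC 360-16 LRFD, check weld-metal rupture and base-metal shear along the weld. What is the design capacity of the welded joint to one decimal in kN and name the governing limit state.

87.0 kN (weld metal governs)

Weld metal: throat = 0.707×5 = 3.535 mm, L = 2×57 = 114 mm. φR_n = 0.75 × 0.6 × 480 × 3.535 × 114 = 87.0 kN.
Base metal shear (12 mm plate): yield φR_n = 1.0×0.6×300×12×114 = 246.2 kN; rupture φR_n = 0.75×0.6×450×12×114 = 277.0 kN; take 246.2 kN (yield).
Governing: min(87.0, 246.2) = 87.0 kN → weld metal.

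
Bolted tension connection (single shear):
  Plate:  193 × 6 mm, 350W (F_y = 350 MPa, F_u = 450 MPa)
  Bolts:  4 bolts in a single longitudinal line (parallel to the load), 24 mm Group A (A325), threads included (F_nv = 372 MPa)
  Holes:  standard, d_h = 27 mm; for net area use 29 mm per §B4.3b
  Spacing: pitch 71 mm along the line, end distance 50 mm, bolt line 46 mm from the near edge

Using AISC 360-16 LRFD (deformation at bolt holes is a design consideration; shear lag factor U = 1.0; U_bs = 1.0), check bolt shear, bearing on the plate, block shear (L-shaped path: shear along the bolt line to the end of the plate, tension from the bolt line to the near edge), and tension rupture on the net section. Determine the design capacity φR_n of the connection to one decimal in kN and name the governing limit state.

260.0 kN (block shear governs)

Bolt shear: A_b = π(24)²/4 = 452.39 mm². φR_n = 0.75 × 372 × 452.39 × 4 × 1 = 504.9 kN.
Bearing (6 mm plate, F_u = 450 MPa): end bolts L_c = 50 − 27/2 = 36.5, R_n = min(1.2×36.5×6×450, 2.4×24×6×450) = 118.26 kN/bolt; interior L_c = 71 − 27 = 44, R_n = 142.56 kN/bolt. φR_n = 0.75 × (1×118.26 + 3×142.56) = 409.5 kN.
Block shear: shear path 1×[50+3×71] = 1×263 mm, A_gv = 1578, A_nv = 1×(263 − 3.5×29)×6 = 969 mm²; tension to near edge: (46 − 0.5×29)×6 = 189 mm². R_n = min(0.6×450×969, 0.6×350×1578) + 1.0×450×189 = min(261.63, 331.38) + 85.05 = 346.68 kN. φR_n = 0.75 × 346.68 = 260.0 kN.
Tension rupture (net): A_n = (193 − 1×29)×6 = 984 mm² (U = 1.0, A_e = A_n). φR_n = 0.75 × 450 × 984 = 332.1 kN.
Governing: min(504.9, 409.5, 260.0, 332.1) = 260.0 kN → block shear.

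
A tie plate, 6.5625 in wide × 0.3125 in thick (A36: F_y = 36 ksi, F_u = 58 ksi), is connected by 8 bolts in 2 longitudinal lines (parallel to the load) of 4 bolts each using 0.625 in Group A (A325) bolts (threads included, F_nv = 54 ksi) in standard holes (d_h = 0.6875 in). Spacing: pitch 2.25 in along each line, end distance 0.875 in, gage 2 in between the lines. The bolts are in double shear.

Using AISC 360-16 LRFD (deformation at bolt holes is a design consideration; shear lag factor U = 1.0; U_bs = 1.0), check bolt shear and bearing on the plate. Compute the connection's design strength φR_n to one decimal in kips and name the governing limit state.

139.7 kips (bearing governs)

Bolt shear: A_b = π(0.625)²/4 = 0.3068 in². φR_n = 0.75 × 54 × 0.3068 × 8 × 2 = 198.8 kips.
Bearing (0.3125 in plate, F_u = 58 ksi): end bolts L_c = 0.875 − 0.6875/2 = 0.53125, R_n = min(1.2×0.53125×0.3125×58, 2.4×0.625×0.3125×58) = 11.555 kips/bolt; interior L_c = 2.25 − 0.6875 = 1.5625, R_n = 27.188 kips/bolt. φR_n = 0.75 × (2×11.555 + 6×27.188) = 139.7 kips.
Governing: min(198.8, 139.7) = 139.7 kips → bearing.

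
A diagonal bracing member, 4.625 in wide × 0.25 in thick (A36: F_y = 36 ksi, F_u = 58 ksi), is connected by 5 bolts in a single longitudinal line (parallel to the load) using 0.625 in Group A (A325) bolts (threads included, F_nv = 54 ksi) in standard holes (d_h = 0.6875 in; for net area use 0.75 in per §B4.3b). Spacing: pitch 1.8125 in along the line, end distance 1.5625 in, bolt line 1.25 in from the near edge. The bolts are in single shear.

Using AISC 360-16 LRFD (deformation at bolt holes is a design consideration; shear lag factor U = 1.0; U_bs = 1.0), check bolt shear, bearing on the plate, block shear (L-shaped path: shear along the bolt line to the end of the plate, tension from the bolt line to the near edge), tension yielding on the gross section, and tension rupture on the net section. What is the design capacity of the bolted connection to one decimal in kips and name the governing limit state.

Bolt shear: A_b = π(0.625)²/4 = 0.3068 in². φR_n = 0.75 × 54 × 0.3068 × 5 × 1 = 62.1 kips.
Bearing (0.25 in plate, F_u = 58 ksi): end bolts L_c = 1.5625 − 0.6875/2 = 1.21875, R_n = min(1.2×1.21875×0.25×58, 2.4×0.625×0.25×58) = 21.206 kips/bolt; interior L_c = 1.8125 − 0.6875 = 1.125, R_n = 19.575 kips/bolt. φR_n = 0.75 × (1×21.206 + 4×19.575) = 74.6 kips.
Block shear: shear path 1×[1.5625+4×1.8125] = 1×8.8125 in, A_gv = 2.2031, A_nv = 1×(8.8125 − 4.5×0.75)×0.25 = 1.3594 in²; tension to near edge: (1.25 − 0.5×0.75)×0.25 = 0.21875 in². R_n = min(0.6×58×1.3594, 0.6×36×2.2031) + 1.0×58×0.21875 = min(47.307, 47.587) + 12.688 = 59.995 kips. φR_n = 0.75 × 59.995 = 45.0 kips.
Tension yield (gross): A_g = 4.625×0.25 = 1.1563 in². φR_n = 0.90 × 36 × 1.1563 = 37.5 kips.
Tension rupture (net): A_n = (4.625 − 1×0.75)×0.25 = 0.96875 in² (U = 1.0, A_e = A_n). φR_n = 0.75 × 58 × 0.96875 = 42.1 kips.
Governing: min(62.1, 74.6, 45.0, 37.5, 42.1) = 37.5 kips → gross-section yield.

37.5 kips (gross-section yield governs)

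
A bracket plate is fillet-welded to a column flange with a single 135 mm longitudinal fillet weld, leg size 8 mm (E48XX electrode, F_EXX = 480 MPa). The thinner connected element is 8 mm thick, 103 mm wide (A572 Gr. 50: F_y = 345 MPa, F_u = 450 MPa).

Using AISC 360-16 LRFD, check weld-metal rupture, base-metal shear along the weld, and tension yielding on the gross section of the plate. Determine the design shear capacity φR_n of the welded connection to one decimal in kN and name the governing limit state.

164.9 kN (weld metal governs)

Weld metal: throat = 0.707×8 = 5.656 mm, L = 135 mm. φR_n = 0.75 × 0.6 × 480 × 5.656 × 135 = 164.9 kN.
Base metal shear (8 mm plate): yield φR_n = 1.0×0.6×345×8×135 = 223.6 kN; rupture φR_n = 0.75×0.6×450×8×135 = 218.7 kN; take 218.7 kN (rupture).
Tension yield (gross): A_g = 103×8 = 824 mm². φR_n = 0.90 × 345 × 824 = 255.9 kN.
Governing: min(164.9, 218.7, 255.9) = 164.9 kN → weld metal.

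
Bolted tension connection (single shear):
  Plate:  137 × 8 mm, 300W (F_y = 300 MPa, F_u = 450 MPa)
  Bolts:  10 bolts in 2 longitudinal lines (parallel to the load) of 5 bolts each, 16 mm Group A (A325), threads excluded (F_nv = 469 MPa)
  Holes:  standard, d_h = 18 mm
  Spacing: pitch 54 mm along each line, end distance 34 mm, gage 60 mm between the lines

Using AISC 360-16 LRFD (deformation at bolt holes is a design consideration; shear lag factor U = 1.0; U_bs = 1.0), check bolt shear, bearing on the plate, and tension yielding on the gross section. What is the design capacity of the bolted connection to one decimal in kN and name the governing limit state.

Bolt shear: A_b = π(16)²/4 = 201.06 mm². φR_n = 0.75 × 469 × 201.06 × 10 × 1 = 707.2 kN.
Bearing (8 mm plate, F_u = 450 MPa): end bolts L_c = 34 − 18/2 = 25, R_n = min(1.2×25×8×450, 2.4×16×8×450) = 108 kN/bolt; interior L_c = 54 − 18 = 36, R_n = 138.24 kN/bolt. φR_n = 0.75 × (2×108 + 8×138.24) = 991.4 kN.
Tension yield (gross): A_g = 137×8 = 1096 mm². φR_n = 0.90 × 300 × 1096 = 295.9 kN.
Governing: min(707.2, 991.4, 295.9) = 295.9 kN → gross-section yield.

295.9 kN (gross-section yield governs)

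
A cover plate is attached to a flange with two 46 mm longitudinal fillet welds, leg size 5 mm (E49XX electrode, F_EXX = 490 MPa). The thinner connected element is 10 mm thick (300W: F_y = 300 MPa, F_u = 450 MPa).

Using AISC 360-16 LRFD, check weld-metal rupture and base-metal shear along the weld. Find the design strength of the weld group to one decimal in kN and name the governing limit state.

71.7 kN (weld metal governs)

Weld metal: throat = 0.707×5 = 3.535 mm, L = 2×46 = 92 mm. φR_n = 0.75 × 0.6 × 490 × 3.535 × 92 = 71.7 kN.
Base metal shear (10 mm plate): yield φR_n = 1.0×0.6×300×10×92 = 165.6 kN; rupture φR_n = 0.75×0.6×450×10×92 = 186.3 kN; take 165.6 kN (yield).
Governing: min(71.7, 165.6) = 71.7 kN → weld metal.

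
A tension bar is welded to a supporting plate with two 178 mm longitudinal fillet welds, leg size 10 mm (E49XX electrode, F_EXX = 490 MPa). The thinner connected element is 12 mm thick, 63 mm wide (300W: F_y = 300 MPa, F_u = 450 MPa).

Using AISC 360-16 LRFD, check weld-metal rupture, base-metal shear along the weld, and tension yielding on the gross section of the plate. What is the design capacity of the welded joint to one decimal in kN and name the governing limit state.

204.1 kN (gross-section yield governs)

Weld metal: throat = 0.707×10 = 7.07 mm, L = 2×178 = 356 mm. φR_n = 0.75 × 0.6 × 490 × 7.07 × 356 = 555.0 kN.
Base metal shear (12 mm plate): yield φR_n = 1.0×0.6×300×12×356 = 769.0 kN; rupture φR_n = 0.75×0.6×450×12×356 = 865.1 kN; take 769.0 kN (yield).
Tension yield (gross): A_g = 63×12 = 756 mm². φR_n = 0.90 × 300 × 756 = 204.1 kN.
Governing: min(555.0, 769.0, 204.1) = 204.1 kN → gross-section yield.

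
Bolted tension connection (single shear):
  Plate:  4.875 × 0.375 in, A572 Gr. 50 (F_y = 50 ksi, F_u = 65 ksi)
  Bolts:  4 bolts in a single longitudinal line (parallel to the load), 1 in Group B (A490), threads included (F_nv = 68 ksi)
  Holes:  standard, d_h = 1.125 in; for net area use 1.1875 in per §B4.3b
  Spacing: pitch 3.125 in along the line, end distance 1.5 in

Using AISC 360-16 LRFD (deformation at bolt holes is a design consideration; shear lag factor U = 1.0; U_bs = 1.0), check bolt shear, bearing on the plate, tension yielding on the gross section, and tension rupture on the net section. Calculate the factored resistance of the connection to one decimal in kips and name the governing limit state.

Bolt shear: A_b = π(1)²/4 = 0.7854 in². φR_n = 0.75 × 68 × 0.7854 × 4 × 1 = 160.2 kips.
Bearing (0.375 in plate, F_u = 65 ksi): end bolts L_c = 1.5 − 1.125/2 = 0.9375, R_n = min(1.2×0.9375×0.375×65, 2.4×1×0.375×65) = 27.422 kips/bolt; interior L_c = 3.125 − 1.125 = 2, R_n = 58.5 kips/bolt. φR_n = 0.75 × (1×27.422 + 3×58.5) = 152.2 kips.
Tension yield (gross): A_g = 4.875×0.375 = 1.8281 in². φR_n = 0.90 × 50 × 1.8281 = 82.3 kips.
Tension rupture (net): A_n = (4.875 − 1×1.1875)×0.375 = 1.3828 in² (U = 1.0, A_e = A_n). φR_n = 0.75 × 65 × 1.3828 = 67.4 kips.
Governing: min(160.2, 152.2, 82.3, 67.4) = 67.4 kips → net-section rupture.

67.4 kips (net-section rupture governs)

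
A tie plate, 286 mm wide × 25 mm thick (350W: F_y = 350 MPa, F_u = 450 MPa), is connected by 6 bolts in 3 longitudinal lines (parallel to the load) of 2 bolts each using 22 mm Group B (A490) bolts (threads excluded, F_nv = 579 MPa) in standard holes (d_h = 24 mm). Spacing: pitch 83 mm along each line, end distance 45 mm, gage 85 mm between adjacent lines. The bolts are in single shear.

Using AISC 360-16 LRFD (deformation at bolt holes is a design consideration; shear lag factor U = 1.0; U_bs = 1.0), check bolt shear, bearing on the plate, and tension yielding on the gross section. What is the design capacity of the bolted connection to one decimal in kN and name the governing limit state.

Bolt shear: A_b = π(22)²/4 = 380.13 mm². φR_n = 0.75 × 579 × 380.13 × 6 × 1 = 990.4 kN.
Bearing (25 mm plate, F_u = 450 MPa): end bolts L_c = 45 − 24/2 = 33, R_n = min(1.2×33×25×450, 2.4×22×25×450) = 445.5 kN/bolt; interior L_c = 83 − 24 = 59, R_n = 594 kN/bolt. φR_n = 0.75 × (3×445.5 + 3×594) = 2338.9 kN.
Tension yield (gross): A_g = 286×25 = 7150 mm². φR_n = 0.90 × 350 × 7150 = 2252.3 kN.
Governing: min(990.4, 2338.9, 2252.3) = 990.4 kN → bolt shear.

990.4 kN (bolt shear governs)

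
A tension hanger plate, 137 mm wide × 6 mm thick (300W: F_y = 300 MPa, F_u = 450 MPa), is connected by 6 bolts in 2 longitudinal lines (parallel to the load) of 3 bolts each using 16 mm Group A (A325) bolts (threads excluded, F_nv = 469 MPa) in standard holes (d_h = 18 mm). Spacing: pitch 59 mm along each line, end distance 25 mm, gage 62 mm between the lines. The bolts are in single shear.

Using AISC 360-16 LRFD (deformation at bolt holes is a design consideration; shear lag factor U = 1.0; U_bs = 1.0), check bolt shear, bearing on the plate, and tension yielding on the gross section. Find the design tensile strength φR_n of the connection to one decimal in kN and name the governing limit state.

Bolt shear: A_b = π(16)²/4 = 201.06 mm². φR_n = 0.75 × 469 × 201.06 × 6 × 1 = 424.3 kN.
Bearing (6 mm plate, F_u = 450 MPa): end bolts L_c = 25 − 18/2 = 16, R_n = min(1.2×16×6×450, 2.4×16×6×450) = 51.84 kN/bolt; interior L_c = 59 − 18 = 41, R_n = 103.68 kN/bolt. φR_n = 0.75 × (2×51.84 + 4×103.68) = 388.8 kN.
Tension yield (gross): A_g = 137×6 = 822 mm². φR_n = 0.90 × 300 × 822 = 221.9 kN.
Governing: min(424.3, 388.8, 221.9) = 221.9 kN → gross-section yield.

221.9 kN (gross-section yield governs)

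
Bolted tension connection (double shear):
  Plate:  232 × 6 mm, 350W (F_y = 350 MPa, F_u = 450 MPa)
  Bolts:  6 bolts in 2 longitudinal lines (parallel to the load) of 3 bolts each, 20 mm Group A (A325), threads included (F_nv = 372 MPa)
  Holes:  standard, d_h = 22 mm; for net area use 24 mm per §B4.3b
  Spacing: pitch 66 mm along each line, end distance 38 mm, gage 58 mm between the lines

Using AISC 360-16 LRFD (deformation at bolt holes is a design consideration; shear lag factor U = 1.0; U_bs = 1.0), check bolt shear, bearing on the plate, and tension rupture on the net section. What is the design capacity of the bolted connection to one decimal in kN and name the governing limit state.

372.6 kN (net-section rupture governs)

Bolt shear: A_b = π(20)²/4 = 314.16 mm². φR_n = 0.75 × 372 × 314.16 × 6 × 2 = 1051.8 kN.
Bearing (6 mm plate, F_u = 450 MPa): end bolts L_c = 38 − 22/2 = 27, R_n = min(1.2×27×6×450, 2.4×20×6×450) = 87.48 kN/bolt; interior L_c = 66 − 22 = 44, R_n = 129.6 kN/bolt. φR_n = 0.75 × (2×87.48 + 4×129.6) = 520.0 kN.
Tension rupture (net): A_n = (232 − 2×24)×6 = 1104 mm² (U = 1.0, A_e = A_n). φR_n = 0.75 × 450 × 1104 = 372.6 kN.
Governing: min(1051.8, 520.0, 372.6) = 372.6 kN → net-section rupture.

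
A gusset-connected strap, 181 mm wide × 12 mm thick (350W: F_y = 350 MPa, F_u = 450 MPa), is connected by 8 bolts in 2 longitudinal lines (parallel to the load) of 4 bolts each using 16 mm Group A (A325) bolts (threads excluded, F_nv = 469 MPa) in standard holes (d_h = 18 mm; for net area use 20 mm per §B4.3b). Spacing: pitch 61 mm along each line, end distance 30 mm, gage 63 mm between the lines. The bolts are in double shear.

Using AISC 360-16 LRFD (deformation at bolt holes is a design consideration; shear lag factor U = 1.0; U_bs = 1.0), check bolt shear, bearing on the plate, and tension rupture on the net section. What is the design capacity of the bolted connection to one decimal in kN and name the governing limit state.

571.1 kN (net-section rupture governs)

Bolt shear: A_b = π(16)²/4 = 201.06 mm². φR_n = 0.75 × 469 × 201.06 × 8 × 2 = 1131.6 kN.
Bearing (12 mm plate, F_u = 450 MPa): end bolts L_c = 30 − 18/2 = 21, R_n = min(1.2×21×12×450, 2.4×16×12×450) = 136.08 kN/bolt; interior L_c = 61 − 18 = 43, R_n = 207.36 kN/bolt. φR_n = 0.75 × (2×136.08 + 6×207.36) = 1137.2 kN.
Tension rupture (net): A_n = (181 − 2×20)×12 = 1692 mm² (U = 1.0, A_e = A_n). φR_n = 0.75 × 450 × 1692 = 571.1 kN.
Governing: min(1131.6, 1137.2, 571.1) = 571.1 kN → net-section rupture.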